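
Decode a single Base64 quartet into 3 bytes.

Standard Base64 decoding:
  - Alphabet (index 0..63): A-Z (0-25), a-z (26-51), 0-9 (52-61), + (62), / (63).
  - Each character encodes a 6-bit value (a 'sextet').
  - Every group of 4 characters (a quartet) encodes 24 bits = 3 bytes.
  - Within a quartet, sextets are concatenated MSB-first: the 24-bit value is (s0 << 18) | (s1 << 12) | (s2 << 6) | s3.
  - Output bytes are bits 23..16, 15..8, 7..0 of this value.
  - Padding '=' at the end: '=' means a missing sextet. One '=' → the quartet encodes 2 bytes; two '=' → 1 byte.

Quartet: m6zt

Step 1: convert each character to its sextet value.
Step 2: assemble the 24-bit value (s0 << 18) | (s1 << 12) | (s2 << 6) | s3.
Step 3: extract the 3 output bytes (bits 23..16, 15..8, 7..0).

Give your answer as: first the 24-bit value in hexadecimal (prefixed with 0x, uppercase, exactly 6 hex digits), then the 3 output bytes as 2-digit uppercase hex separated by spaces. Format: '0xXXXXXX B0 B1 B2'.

Sextets: m=38, 6=58, z=51, t=45
24-bit: (38<<18) | (58<<12) | (51<<6) | 45
      = 0x980000 | 0x03A000 | 0x000CC0 | 0x00002D
      = 0x9BACED
Bytes: (v>>16)&0xFF=9B, (v>>8)&0xFF=AC, v&0xFF=ED

Answer: 0x9BACED 9B AC ED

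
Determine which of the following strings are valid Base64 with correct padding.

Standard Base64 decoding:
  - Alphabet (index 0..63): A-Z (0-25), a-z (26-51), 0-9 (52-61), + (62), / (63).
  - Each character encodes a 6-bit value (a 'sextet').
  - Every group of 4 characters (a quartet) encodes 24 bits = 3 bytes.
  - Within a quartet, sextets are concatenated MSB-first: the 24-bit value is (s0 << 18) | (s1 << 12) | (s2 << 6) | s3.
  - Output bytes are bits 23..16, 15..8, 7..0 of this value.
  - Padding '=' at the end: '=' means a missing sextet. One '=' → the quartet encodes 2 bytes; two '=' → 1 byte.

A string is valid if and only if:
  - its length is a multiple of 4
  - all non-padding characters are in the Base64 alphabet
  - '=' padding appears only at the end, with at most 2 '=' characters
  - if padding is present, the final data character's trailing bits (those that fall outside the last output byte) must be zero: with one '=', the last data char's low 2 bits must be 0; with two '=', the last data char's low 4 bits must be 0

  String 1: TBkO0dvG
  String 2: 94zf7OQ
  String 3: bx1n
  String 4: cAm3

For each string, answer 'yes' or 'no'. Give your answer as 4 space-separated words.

Answer: yes no yes yes

Derivation:
String 1: 'TBkO0dvG' → valid
String 2: '94zf7OQ' → invalid (len=7 not mult of 4)
String 3: 'bx1n' → valid
String 4: 'cAm3' → valid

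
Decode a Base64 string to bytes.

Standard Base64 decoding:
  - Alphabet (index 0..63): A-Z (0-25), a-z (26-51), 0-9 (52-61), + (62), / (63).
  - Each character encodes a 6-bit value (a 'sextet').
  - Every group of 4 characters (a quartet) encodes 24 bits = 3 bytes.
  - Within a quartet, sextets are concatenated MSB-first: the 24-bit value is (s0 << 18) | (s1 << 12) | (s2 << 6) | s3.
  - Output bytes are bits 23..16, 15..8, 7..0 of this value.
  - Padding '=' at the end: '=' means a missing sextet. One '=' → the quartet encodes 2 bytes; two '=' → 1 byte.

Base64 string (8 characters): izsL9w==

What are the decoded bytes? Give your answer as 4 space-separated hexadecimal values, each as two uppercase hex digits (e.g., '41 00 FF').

Answer: 8B 3B 0B F7

Derivation:
After char 0 ('i'=34): chars_in_quartet=1 acc=0x22 bytes_emitted=0
After char 1 ('z'=51): chars_in_quartet=2 acc=0x8B3 bytes_emitted=0
After char 2 ('s'=44): chars_in_quartet=3 acc=0x22CEC bytes_emitted=0
After char 3 ('L'=11): chars_in_quartet=4 acc=0x8B3B0B -> emit 8B 3B 0B, reset; bytes_emitted=3
After char 4 ('9'=61): chars_in_quartet=1 acc=0x3D bytes_emitted=3
After char 5 ('w'=48): chars_in_quartet=2 acc=0xF70 bytes_emitted=3
Padding '==': partial quartet acc=0xF70 -> emit F7; bytes_emitted=4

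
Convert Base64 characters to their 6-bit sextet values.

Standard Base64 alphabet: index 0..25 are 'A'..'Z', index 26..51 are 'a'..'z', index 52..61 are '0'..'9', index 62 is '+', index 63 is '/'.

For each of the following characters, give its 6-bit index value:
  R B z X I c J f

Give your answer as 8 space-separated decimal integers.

'R': A..Z range, ord('R') − ord('A') = 17
'B': A..Z range, ord('B') − ord('A') = 1
'z': a..z range, 26 + ord('z') − ord('a') = 51
'X': A..Z range, ord('X') − ord('A') = 23
'I': A..Z range, ord('I') − ord('A') = 8
'c': a..z range, 26 + ord('c') − ord('a') = 28
'J': A..Z range, ord('J') − ord('A') = 9
'f': a..z range, 26 + ord('f') − ord('a') = 31

Answer: 17 1 51 23 8 28 9 31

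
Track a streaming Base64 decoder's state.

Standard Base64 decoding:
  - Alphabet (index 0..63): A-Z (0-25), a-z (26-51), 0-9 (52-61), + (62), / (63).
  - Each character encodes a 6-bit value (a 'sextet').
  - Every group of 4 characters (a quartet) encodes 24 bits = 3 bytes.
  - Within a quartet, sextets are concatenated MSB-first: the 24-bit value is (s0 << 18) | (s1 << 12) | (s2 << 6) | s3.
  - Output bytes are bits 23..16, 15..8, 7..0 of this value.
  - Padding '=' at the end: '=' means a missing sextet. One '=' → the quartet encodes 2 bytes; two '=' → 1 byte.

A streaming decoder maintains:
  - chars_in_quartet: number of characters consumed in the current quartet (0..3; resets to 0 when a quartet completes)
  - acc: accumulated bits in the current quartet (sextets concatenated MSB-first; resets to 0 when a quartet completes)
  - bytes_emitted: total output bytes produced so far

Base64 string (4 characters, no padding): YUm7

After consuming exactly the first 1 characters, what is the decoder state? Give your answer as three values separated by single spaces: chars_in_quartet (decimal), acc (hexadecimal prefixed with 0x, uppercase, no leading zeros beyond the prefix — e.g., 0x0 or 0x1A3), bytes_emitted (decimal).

Answer: 1 0x18 0

Derivation:
After char 0 ('Y'=24): chars_in_quartet=1 acc=0x18 bytes_emitted=0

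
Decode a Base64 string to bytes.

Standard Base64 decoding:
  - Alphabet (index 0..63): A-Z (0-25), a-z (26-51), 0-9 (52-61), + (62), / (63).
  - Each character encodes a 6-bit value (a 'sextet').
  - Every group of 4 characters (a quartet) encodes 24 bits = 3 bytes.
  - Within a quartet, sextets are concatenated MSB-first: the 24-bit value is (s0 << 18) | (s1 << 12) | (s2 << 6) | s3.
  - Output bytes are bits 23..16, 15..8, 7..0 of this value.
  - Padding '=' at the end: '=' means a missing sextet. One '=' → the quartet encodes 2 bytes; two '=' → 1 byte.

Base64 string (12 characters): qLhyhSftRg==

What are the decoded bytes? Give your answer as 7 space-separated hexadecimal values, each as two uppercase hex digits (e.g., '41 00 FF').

Answer: A8 B8 72 85 27 ED 46

Derivation:
After char 0 ('q'=42): chars_in_quartet=1 acc=0x2A bytes_emitted=0
After char 1 ('L'=11): chars_in_quartet=2 acc=0xA8B bytes_emitted=0
After char 2 ('h'=33): chars_in_quartet=3 acc=0x2A2E1 bytes_emitted=0
After char 3 ('y'=50): chars_in_quartet=4 acc=0xA8B872 -> emit A8 B8 72, reset; bytes_emitted=3
After char 4 ('h'=33): chars_in_quartet=1 acc=0x21 bytes_emitted=3
After char 5 ('S'=18): chars_in_quartet=2 acc=0x852 bytes_emitted=3
After char 6 ('f'=31): chars_in_quartet=3 acc=0x2149F bytes_emitted=3
After char 7 ('t'=45): chars_in_quartet=4 acc=0x8527ED -> emit 85 27 ED, reset; bytes_emitted=6
After char 8 ('R'=17): chars_in_quartet=1 acc=0x11 bytes_emitted=6
After char 9 ('g'=32): chars_in_quartet=2 acc=0x460 bytes_emitted=6
Padding '==': partial quartet acc=0x460 -> emit 46; bytes_emitted=7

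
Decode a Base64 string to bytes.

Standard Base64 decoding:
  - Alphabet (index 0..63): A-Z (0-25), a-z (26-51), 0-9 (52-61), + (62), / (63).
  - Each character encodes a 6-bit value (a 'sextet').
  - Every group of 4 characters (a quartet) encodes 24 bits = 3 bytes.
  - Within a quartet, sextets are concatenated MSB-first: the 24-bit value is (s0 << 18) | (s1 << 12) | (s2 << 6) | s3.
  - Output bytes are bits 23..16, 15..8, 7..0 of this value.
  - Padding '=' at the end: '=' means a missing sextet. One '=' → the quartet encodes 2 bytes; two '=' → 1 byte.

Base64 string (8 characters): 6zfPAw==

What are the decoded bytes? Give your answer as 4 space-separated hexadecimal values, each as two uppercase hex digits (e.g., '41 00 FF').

Answer: EB 37 CF 03

Derivation:
After char 0 ('6'=58): chars_in_quartet=1 acc=0x3A bytes_emitted=0
After char 1 ('z'=51): chars_in_quartet=2 acc=0xEB3 bytes_emitted=0
After char 2 ('f'=31): chars_in_quartet=3 acc=0x3ACDF bytes_emitted=0
After char 3 ('P'=15): chars_in_quartet=4 acc=0xEB37CF -> emit EB 37 CF, reset; bytes_emitted=3
After char 4 ('A'=0): chars_in_quartet=1 acc=0x0 bytes_emitted=3
After char 5 ('w'=48): chars_in_quartet=2 acc=0x30 bytes_emitted=3
Padding '==': partial quartet acc=0x30 -> emit 03; bytes_emitted=4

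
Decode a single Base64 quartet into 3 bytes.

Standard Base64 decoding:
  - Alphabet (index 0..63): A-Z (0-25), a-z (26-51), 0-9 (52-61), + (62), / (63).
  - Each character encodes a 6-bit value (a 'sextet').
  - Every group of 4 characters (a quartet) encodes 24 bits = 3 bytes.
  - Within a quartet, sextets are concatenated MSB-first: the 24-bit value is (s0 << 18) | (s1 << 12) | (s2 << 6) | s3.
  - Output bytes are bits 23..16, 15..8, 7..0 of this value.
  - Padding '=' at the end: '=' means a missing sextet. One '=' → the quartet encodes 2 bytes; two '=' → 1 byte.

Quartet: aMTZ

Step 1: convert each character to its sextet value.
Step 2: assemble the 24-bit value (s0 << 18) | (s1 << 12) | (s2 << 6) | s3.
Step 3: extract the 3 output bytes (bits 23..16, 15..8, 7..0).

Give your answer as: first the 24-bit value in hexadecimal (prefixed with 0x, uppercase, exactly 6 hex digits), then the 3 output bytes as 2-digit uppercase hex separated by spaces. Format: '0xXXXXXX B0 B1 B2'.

Answer: 0x68C4D9 68 C4 D9

Derivation:
Sextets: a=26, M=12, T=19, Z=25
24-bit: (26<<18) | (12<<12) | (19<<6) | 25
      = 0x680000 | 0x00C000 | 0x0004C0 | 0x000019
      = 0x68C4D9
Bytes: (v>>16)&0xFF=68, (v>>8)&0xFF=C4, v&0xFF=D9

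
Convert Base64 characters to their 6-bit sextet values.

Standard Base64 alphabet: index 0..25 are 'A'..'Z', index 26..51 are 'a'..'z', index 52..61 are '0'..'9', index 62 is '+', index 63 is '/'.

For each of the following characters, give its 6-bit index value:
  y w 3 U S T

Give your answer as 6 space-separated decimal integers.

'y': a..z range, 26 + ord('y') − ord('a') = 50
'w': a..z range, 26 + ord('w') − ord('a') = 48
'3': 0..9 range, 52 + ord('3') − ord('0') = 55
'U': A..Z range, ord('U') − ord('A') = 20
'S': A..Z range, ord('S') − ord('A') = 18
'T': A..Z range, ord('T') − ord('A') = 19

Answer: 50 48 55 20 18 19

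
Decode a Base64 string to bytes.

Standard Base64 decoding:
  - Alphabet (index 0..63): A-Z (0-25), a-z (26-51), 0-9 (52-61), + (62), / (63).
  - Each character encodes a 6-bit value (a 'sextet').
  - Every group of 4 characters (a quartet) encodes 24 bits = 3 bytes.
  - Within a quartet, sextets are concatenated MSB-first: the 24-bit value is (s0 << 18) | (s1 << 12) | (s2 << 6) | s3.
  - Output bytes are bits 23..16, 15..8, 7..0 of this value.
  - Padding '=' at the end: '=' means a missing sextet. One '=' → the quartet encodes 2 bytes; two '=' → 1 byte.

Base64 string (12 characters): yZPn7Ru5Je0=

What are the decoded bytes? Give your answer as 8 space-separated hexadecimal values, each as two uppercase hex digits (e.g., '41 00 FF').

After char 0 ('y'=50): chars_in_quartet=1 acc=0x32 bytes_emitted=0
After char 1 ('Z'=25): chars_in_quartet=2 acc=0xC99 bytes_emitted=0
After char 2 ('P'=15): chars_in_quartet=3 acc=0x3264F bytes_emitted=0
After char 3 ('n'=39): chars_in_quartet=4 acc=0xC993E7 -> emit C9 93 E7, reset; bytes_emitted=3
After char 4 ('7'=59): chars_in_quartet=1 acc=0x3B bytes_emitted=3
After char 5 ('R'=17): chars_in_quartet=2 acc=0xED1 bytes_emitted=3
After char 6 ('u'=46): chars_in_quartet=3 acc=0x3B46E bytes_emitted=3
After char 7 ('5'=57): chars_in_quartet=4 acc=0xED1BB9 -> emit ED 1B B9, reset; bytes_emitted=6
After char 8 ('J'=9): chars_in_quartet=1 acc=0x9 bytes_emitted=6
After char 9 ('e'=30): chars_in_quartet=2 acc=0x25E bytes_emitted=6
After char 10 ('0'=52): chars_in_quartet=3 acc=0x97B4 bytes_emitted=6
Padding '=': partial quartet acc=0x97B4 -> emit 25 ED; bytes_emitted=8

Answer: C9 93 E7 ED 1B B9 25 ED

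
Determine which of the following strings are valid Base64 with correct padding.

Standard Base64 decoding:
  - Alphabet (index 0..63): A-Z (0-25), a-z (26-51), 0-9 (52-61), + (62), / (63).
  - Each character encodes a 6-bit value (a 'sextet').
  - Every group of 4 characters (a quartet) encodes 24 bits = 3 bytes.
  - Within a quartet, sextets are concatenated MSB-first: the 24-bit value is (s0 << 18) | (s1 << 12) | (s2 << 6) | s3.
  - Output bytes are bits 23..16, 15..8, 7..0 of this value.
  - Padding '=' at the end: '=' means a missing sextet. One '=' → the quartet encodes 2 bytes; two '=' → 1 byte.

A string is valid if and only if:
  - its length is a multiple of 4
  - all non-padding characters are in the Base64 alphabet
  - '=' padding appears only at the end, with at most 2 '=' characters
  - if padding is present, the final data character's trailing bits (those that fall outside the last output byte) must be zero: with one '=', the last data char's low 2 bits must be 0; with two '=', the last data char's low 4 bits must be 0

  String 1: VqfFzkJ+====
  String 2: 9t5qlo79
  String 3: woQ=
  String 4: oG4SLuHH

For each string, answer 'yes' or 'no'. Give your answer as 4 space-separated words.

String 1: 'VqfFzkJ+====' → invalid (4 pad chars (max 2))
String 2: '9t5qlo79' → valid
String 3: 'woQ=' → valid
String 4: 'oG4SLuHH' → valid

Answer: no yes yes yes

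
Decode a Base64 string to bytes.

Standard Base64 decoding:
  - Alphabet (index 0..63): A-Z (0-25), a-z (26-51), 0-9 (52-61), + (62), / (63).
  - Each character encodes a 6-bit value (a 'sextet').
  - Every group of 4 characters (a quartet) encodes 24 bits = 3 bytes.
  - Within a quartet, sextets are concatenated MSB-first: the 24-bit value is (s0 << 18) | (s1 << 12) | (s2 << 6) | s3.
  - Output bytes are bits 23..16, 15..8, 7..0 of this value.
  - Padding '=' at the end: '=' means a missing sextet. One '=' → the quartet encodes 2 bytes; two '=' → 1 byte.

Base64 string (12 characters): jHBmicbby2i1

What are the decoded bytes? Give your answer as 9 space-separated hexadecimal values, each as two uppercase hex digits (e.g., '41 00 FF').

After char 0 ('j'=35): chars_in_quartet=1 acc=0x23 bytes_emitted=0
After char 1 ('H'=7): chars_in_quartet=2 acc=0x8C7 bytes_emitted=0
After char 2 ('B'=1): chars_in_quartet=3 acc=0x231C1 bytes_emitted=0
After char 3 ('m'=38): chars_in_quartet=4 acc=0x8C7066 -> emit 8C 70 66, reset; bytes_emitted=3
After char 4 ('i'=34): chars_in_quartet=1 acc=0x22 bytes_emitted=3
After char 5 ('c'=28): chars_in_quartet=2 acc=0x89C bytes_emitted=3
After char 6 ('b'=27): chars_in_quartet=3 acc=0x2271B bytes_emitted=3
After char 7 ('b'=27): chars_in_quartet=4 acc=0x89C6DB -> emit 89 C6 DB, reset; bytes_emitted=6
After char 8 ('y'=50): chars_in_quartet=1 acc=0x32 bytes_emitted=6
After char 9 ('2'=54): chars_in_quartet=2 acc=0xCB6 bytes_emitted=6
After char 10 ('i'=34): chars_in_quartet=3 acc=0x32DA2 bytes_emitted=6
After char 11 ('1'=53): chars_in_quartet=4 acc=0xCB68B5 -> emit CB 68 B5, reset; bytes_emitted=9

Answer: 8C 70 66 89 C6 DB CB 68 B5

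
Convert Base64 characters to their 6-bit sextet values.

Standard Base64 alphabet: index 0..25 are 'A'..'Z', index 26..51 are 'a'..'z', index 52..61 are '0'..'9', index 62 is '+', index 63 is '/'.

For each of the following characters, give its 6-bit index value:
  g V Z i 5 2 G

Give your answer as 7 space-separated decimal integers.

'g': a..z range, 26 + ord('g') − ord('a') = 32
'V': A..Z range, ord('V') − ord('A') = 21
'Z': A..Z range, ord('Z') − ord('A') = 25
'i': a..z range, 26 + ord('i') − ord('a') = 34
'5': 0..9 range, 52 + ord('5') − ord('0') = 57
'2': 0..9 range, 52 + ord('2') − ord('0') = 54
'G': A..Z range, ord('G') − ord('A') = 6

Answer: 32 21 25 34 57 54 6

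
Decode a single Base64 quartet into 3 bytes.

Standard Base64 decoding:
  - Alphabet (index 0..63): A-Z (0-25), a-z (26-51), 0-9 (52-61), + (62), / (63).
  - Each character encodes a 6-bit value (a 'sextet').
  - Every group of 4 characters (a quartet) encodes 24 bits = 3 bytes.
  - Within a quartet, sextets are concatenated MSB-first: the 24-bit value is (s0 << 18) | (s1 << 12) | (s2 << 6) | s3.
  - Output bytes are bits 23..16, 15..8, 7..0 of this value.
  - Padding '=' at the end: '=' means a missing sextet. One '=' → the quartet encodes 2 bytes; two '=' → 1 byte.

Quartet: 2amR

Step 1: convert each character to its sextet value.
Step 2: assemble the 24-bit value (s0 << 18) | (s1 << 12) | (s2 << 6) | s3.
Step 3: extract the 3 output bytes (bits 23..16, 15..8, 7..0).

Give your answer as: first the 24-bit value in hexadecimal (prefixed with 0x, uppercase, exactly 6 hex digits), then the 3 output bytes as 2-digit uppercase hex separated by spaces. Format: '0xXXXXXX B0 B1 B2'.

Answer: 0xD9A991 D9 A9 91

Derivation:
Sextets: 2=54, a=26, m=38, R=17
24-bit: (54<<18) | (26<<12) | (38<<6) | 17
      = 0xD80000 | 0x01A000 | 0x000980 | 0x000011
      = 0xD9A991
Bytes: (v>>16)&0xFF=D9, (v>>8)&0xFF=A9, v&0xFF=91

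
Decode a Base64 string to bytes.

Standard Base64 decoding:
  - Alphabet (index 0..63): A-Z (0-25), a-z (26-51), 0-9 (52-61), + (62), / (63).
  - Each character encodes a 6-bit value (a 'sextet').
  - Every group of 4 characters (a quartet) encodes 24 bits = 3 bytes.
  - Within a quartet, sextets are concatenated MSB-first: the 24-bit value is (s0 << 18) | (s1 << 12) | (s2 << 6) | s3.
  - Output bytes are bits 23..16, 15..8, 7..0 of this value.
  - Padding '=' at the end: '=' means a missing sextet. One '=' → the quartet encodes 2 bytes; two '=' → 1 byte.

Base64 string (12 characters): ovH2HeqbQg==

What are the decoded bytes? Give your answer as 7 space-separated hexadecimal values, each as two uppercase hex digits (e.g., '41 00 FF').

After char 0 ('o'=40): chars_in_quartet=1 acc=0x28 bytes_emitted=0
After char 1 ('v'=47): chars_in_quartet=2 acc=0xA2F bytes_emitted=0
After char 2 ('H'=7): chars_in_quartet=3 acc=0x28BC7 bytes_emitted=0
After char 3 ('2'=54): chars_in_quartet=4 acc=0xA2F1F6 -> emit A2 F1 F6, reset; bytes_emitted=3
After char 4 ('H'=7): chars_in_quartet=1 acc=0x7 bytes_emitted=3
After char 5 ('e'=30): chars_in_quartet=2 acc=0x1DE bytes_emitted=3
After char 6 ('q'=42): chars_in_quartet=3 acc=0x77AA bytes_emitted=3
After char 7 ('b'=27): chars_in_quartet=4 acc=0x1DEA9B -> emit 1D EA 9B, reset; bytes_emitted=6
After char 8 ('Q'=16): chars_in_quartet=1 acc=0x10 bytes_emitted=6
After char 9 ('g'=32): chars_in_quartet=2 acc=0x420 bytes_emitted=6
Padding '==': partial quartet acc=0x420 -> emit 42; bytes_emitted=7

Answer: A2 F1 F6 1D EA 9B 42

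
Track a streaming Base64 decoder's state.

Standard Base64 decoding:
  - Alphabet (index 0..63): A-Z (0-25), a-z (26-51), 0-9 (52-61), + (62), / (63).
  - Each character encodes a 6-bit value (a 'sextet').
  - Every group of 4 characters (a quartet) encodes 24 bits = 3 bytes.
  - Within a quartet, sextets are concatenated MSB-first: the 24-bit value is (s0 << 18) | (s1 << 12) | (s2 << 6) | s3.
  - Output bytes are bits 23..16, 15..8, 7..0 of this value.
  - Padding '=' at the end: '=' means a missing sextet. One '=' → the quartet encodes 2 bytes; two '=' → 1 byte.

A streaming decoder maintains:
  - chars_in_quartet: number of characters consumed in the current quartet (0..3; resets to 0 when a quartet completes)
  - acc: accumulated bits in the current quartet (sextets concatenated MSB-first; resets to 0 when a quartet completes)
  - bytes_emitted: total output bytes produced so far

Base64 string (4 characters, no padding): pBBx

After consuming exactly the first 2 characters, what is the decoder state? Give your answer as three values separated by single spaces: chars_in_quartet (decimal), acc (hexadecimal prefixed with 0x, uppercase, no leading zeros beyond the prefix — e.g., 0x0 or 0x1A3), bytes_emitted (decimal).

Answer: 2 0xA41 0

Derivation:
After char 0 ('p'=41): chars_in_quartet=1 acc=0x29 bytes_emitted=0
After char 1 ('B'=1): chars_in_quartet=2 acc=0xA41 bytes_emitted=0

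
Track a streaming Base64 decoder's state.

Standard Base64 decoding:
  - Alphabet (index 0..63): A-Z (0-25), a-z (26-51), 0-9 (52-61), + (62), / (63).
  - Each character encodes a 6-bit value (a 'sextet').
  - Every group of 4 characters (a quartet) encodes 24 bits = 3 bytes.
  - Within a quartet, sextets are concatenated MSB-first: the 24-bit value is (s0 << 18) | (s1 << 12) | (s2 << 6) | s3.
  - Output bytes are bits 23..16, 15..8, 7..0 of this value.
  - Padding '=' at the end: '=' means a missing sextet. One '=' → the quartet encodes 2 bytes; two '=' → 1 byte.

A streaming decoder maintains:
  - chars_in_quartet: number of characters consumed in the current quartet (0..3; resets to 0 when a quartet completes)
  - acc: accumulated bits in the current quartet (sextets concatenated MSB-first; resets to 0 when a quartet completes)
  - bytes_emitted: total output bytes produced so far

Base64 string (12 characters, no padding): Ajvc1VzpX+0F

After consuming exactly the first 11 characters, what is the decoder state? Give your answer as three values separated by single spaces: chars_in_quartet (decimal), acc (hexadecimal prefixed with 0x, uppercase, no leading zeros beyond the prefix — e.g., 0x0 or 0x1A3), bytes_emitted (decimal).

After char 0 ('A'=0): chars_in_quartet=1 acc=0x0 bytes_emitted=0
After char 1 ('j'=35): chars_in_quartet=2 acc=0x23 bytes_emitted=0
After char 2 ('v'=47): chars_in_quartet=3 acc=0x8EF bytes_emitted=0
After char 3 ('c'=28): chars_in_quartet=4 acc=0x23BDC -> emit 02 3B DC, reset; bytes_emitted=3
After char 4 ('1'=53): chars_in_quartet=1 acc=0x35 bytes_emitted=3
After char 5 ('V'=21): chars_in_quartet=2 acc=0xD55 bytes_emitted=3
After char 6 ('z'=51): chars_in_quartet=3 acc=0x35573 bytes_emitted=3
After char 7 ('p'=41): chars_in_quartet=4 acc=0xD55CE9 -> emit D5 5C E9, reset; bytes_emitted=6
After char 8 ('X'=23): chars_in_quartet=1 acc=0x17 bytes_emitted=6
After char 9 ('+'=62): chars_in_quartet=2 acc=0x5FE bytes_emitted=6
After char 10 ('0'=52): chars_in_quartet=3 acc=0x17FB4 bytes_emitted=6

Answer: 3 0x17FB4 6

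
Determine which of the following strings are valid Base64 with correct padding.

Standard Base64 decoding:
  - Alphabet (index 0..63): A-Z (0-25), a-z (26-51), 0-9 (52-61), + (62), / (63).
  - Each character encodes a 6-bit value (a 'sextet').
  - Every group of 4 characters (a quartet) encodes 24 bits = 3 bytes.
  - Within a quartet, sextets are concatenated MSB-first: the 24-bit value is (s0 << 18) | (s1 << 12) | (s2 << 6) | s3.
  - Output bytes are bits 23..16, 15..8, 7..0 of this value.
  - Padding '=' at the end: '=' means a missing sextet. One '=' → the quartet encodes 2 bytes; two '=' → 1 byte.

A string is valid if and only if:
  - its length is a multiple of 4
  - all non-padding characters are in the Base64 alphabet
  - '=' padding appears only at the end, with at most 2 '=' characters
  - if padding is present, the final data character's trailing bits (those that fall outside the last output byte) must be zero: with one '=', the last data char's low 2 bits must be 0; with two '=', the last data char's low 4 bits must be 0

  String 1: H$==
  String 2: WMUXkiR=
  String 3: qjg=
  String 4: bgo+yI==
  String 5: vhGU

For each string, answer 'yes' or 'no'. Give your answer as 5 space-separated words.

String 1: 'H$==' → invalid (bad char(s): ['$'])
String 2: 'WMUXkiR=' → invalid (bad trailing bits)
String 3: 'qjg=' → valid
String 4: 'bgo+yI==' → invalid (bad trailing bits)
String 5: 'vhGU' → valid

Answer: no no yes no yes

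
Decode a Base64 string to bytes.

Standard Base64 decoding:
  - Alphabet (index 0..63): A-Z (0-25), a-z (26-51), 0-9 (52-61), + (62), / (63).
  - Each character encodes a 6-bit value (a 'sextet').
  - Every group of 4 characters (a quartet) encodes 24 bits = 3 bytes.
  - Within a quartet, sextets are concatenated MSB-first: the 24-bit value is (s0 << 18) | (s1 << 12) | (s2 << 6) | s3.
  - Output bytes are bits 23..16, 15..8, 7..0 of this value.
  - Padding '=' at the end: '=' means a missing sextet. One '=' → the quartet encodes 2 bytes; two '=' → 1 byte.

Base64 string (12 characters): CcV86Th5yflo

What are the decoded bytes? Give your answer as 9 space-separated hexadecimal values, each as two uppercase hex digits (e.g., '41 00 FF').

Answer: 09 C5 7C E9 38 79 C9 F9 68

Derivation:
After char 0 ('C'=2): chars_in_quartet=1 acc=0x2 bytes_emitted=0
After char 1 ('c'=28): chars_in_quartet=2 acc=0x9C bytes_emitted=0
After char 2 ('V'=21): chars_in_quartet=3 acc=0x2715 bytes_emitted=0
After char 3 ('8'=60): chars_in_quartet=4 acc=0x9C57C -> emit 09 C5 7C, reset; bytes_emitted=3
After char 4 ('6'=58): chars_in_quartet=1 acc=0x3A bytes_emitted=3
After char 5 ('T'=19): chars_in_quartet=2 acc=0xE93 bytes_emitted=3
After char 6 ('h'=33): chars_in_quartet=3 acc=0x3A4E1 bytes_emitted=3
After char 7 ('5'=57): chars_in_quartet=4 acc=0xE93879 -> emit E9 38 79, reset; bytes_emitted=6
After char 8 ('y'=50): chars_in_quartet=1 acc=0x32 bytes_emitted=6
After char 9 ('f'=31): chars_in_quartet=2 acc=0xC9F bytes_emitted=6
After char 10 ('l'=37): chars_in_quartet=3 acc=0x327E5 bytes_emitted=6
After char 11 ('o'=40): chars_in_quartet=4 acc=0xC9F968 -> emit C9 F9 68, reset; bytes_emitted=9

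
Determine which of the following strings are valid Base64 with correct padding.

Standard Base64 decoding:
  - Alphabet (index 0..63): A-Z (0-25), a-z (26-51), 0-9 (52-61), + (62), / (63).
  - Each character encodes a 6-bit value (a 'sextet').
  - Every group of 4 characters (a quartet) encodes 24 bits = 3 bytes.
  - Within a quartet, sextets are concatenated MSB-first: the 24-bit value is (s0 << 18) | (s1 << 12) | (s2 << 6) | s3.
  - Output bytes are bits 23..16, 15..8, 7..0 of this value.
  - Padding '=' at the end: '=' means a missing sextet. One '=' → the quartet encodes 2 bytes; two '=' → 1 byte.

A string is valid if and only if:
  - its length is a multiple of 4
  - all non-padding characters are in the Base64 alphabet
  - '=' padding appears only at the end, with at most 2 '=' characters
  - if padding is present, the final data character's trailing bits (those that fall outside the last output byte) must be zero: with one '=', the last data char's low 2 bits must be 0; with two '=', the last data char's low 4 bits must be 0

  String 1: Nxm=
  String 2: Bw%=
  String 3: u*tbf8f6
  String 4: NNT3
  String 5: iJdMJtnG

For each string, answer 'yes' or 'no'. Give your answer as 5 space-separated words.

String 1: 'Nxm=' → invalid (bad trailing bits)
String 2: 'Bw%=' → invalid (bad char(s): ['%'])
String 3: 'u*tbf8f6' → invalid (bad char(s): ['*'])
String 4: 'NNT3' → valid
String 5: 'iJdMJtnG' → valid

Answer: no no no yes yes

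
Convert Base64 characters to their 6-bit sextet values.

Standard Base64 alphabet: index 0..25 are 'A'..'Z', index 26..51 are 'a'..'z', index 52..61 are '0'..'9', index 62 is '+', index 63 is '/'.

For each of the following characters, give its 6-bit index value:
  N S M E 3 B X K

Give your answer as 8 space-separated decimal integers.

'N': A..Z range, ord('N') − ord('A') = 13
'S': A..Z range, ord('S') − ord('A') = 18
'M': A..Z range, ord('M') − ord('A') = 12
'E': A..Z range, ord('E') − ord('A') = 4
'3': 0..9 range, 52 + ord('3') − ord('0') = 55
'B': A..Z range, ord('B') − ord('A') = 1
'X': A..Z range, ord('X') − ord('A') = 23
'K': A..Z range, ord('K') − ord('A') = 10

Answer: 13 18 12 4 55 1 23 10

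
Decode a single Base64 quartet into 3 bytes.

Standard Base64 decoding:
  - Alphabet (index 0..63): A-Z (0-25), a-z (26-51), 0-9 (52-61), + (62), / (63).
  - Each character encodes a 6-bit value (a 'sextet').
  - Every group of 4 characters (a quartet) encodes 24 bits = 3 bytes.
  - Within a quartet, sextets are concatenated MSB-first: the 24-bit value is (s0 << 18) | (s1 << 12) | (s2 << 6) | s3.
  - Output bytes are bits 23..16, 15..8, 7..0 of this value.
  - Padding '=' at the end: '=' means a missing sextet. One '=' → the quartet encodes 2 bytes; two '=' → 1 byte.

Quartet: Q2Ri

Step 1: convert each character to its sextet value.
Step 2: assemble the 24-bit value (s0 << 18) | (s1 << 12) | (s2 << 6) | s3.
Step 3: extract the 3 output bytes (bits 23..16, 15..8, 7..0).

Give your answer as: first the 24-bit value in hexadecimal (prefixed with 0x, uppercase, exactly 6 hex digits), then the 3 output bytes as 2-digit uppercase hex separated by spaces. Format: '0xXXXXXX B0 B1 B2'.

Sextets: Q=16, 2=54, R=17, i=34
24-bit: (16<<18) | (54<<12) | (17<<6) | 34
      = 0x400000 | 0x036000 | 0x000440 | 0x000022
      = 0x436462
Bytes: (v>>16)&0xFF=43, (v>>8)&0xFF=64, v&0xFF=62

Answer: 0x436462 43 64 62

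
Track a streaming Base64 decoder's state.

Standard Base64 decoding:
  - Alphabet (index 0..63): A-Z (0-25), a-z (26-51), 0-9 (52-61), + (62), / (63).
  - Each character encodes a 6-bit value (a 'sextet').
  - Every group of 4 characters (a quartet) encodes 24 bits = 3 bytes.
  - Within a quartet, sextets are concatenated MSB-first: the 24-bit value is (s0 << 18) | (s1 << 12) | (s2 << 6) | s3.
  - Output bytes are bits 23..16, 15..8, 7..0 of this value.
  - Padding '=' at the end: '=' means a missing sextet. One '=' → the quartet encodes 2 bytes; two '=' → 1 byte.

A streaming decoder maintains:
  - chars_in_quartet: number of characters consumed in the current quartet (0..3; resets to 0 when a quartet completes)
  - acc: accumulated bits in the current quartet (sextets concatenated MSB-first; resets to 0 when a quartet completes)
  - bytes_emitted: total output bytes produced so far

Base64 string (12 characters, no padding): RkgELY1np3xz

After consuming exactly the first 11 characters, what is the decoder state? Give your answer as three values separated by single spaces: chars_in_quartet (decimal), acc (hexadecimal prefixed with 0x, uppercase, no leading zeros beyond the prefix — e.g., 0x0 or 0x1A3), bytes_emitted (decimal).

After char 0 ('R'=17): chars_in_quartet=1 acc=0x11 bytes_emitted=0
After char 1 ('k'=36): chars_in_quartet=2 acc=0x464 bytes_emitted=0
After char 2 ('g'=32): chars_in_quartet=3 acc=0x11920 bytes_emitted=0
After char 3 ('E'=4): chars_in_quartet=4 acc=0x464804 -> emit 46 48 04, reset; bytes_emitted=3
After char 4 ('L'=11): chars_in_quartet=1 acc=0xB bytes_emitted=3
After char 5 ('Y'=24): chars_in_quartet=2 acc=0x2D8 bytes_emitted=3
After char 6 ('1'=53): chars_in_quartet=3 acc=0xB635 bytes_emitted=3
After char 7 ('n'=39): chars_in_quartet=4 acc=0x2D8D67 -> emit 2D 8D 67, reset; bytes_emitted=6
After char 8 ('p'=41): chars_in_quartet=1 acc=0x29 bytes_emitted=6
After char 9 ('3'=55): chars_in_quartet=2 acc=0xA77 bytes_emitted=6
After char 10 ('x'=49): chars_in_quartet=3 acc=0x29DF1 bytes_emitted=6

Answer: 3 0x29DF1 6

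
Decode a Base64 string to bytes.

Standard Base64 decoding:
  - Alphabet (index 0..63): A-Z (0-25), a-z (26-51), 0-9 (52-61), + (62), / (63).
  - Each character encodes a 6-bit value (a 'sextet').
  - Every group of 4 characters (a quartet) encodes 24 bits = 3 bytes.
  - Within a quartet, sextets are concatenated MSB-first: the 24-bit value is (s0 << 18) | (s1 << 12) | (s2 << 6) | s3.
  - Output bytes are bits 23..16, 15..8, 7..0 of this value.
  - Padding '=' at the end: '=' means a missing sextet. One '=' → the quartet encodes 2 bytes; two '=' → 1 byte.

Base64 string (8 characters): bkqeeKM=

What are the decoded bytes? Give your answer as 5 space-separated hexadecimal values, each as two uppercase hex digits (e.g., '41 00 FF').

Answer: 6E 4A 9E 78 A3

Derivation:
After char 0 ('b'=27): chars_in_quartet=1 acc=0x1B bytes_emitted=0
After char 1 ('k'=36): chars_in_quartet=2 acc=0x6E4 bytes_emitted=0
After char 2 ('q'=42): chars_in_quartet=3 acc=0x1B92A bytes_emitted=0
After char 3 ('e'=30): chars_in_quartet=4 acc=0x6E4A9E -> emit 6E 4A 9E, reset; bytes_emitted=3
After char 4 ('e'=30): chars_in_quartet=1 acc=0x1E bytes_emitted=3
After char 5 ('K'=10): chars_in_quartet=2 acc=0x78A bytes_emitted=3
After char 6 ('M'=12): chars_in_quartet=3 acc=0x1E28C bytes_emitted=3
Padding '=': partial quartet acc=0x1E28C -> emit 78 A3; bytes_emitted=5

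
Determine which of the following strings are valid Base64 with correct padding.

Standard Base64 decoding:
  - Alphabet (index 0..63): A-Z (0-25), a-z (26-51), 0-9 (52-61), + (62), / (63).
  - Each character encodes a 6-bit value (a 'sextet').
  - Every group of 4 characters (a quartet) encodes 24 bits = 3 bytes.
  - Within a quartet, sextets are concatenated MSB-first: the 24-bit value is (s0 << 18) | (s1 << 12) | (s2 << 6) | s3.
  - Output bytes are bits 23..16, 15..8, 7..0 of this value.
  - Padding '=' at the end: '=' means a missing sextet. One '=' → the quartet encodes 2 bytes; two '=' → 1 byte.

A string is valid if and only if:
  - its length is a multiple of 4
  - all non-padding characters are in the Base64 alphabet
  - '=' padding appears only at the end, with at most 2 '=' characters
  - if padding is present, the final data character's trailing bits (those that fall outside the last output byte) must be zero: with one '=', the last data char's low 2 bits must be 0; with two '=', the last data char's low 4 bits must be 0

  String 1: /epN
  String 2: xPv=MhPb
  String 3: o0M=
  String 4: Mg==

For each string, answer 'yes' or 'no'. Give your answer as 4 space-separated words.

String 1: '/epN' → valid
String 2: 'xPv=MhPb' → invalid (bad char(s): ['=']; '=' in middle)
String 3: 'o0M=' → valid
String 4: 'Mg==' → valid

Answer: yes no yes yes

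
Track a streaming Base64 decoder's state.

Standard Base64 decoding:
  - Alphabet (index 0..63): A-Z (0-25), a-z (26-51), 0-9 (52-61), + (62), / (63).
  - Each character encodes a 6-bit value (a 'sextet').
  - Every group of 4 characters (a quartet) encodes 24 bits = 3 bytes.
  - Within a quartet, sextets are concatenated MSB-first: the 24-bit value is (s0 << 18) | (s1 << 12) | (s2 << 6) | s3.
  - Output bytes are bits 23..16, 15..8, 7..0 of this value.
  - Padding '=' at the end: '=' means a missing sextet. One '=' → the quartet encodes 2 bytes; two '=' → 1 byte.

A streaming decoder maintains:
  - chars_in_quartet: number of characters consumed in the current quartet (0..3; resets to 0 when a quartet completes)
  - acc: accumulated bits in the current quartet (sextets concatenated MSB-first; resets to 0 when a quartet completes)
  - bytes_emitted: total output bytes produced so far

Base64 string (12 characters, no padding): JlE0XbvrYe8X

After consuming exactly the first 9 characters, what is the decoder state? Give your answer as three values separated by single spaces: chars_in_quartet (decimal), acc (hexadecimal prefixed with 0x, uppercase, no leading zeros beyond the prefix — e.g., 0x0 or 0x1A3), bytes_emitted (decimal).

After char 0 ('J'=9): chars_in_quartet=1 acc=0x9 bytes_emitted=0
After char 1 ('l'=37): chars_in_quartet=2 acc=0x265 bytes_emitted=0
After char 2 ('E'=4): chars_in_quartet=3 acc=0x9944 bytes_emitted=0
After char 3 ('0'=52): chars_in_quartet=4 acc=0x265134 -> emit 26 51 34, reset; bytes_emitted=3
After char 4 ('X'=23): chars_in_quartet=1 acc=0x17 bytes_emitted=3
After char 5 ('b'=27): chars_in_quartet=2 acc=0x5DB bytes_emitted=3
After char 6 ('v'=47): chars_in_quartet=3 acc=0x176EF bytes_emitted=3
After char 7 ('r'=43): chars_in_quartet=4 acc=0x5DBBEB -> emit 5D BB EB, reset; bytes_emitted=6
After char 8 ('Y'=24): chars_in_quartet=1 acc=0x18 bytes_emitted=6

Answer: 1 0x18 6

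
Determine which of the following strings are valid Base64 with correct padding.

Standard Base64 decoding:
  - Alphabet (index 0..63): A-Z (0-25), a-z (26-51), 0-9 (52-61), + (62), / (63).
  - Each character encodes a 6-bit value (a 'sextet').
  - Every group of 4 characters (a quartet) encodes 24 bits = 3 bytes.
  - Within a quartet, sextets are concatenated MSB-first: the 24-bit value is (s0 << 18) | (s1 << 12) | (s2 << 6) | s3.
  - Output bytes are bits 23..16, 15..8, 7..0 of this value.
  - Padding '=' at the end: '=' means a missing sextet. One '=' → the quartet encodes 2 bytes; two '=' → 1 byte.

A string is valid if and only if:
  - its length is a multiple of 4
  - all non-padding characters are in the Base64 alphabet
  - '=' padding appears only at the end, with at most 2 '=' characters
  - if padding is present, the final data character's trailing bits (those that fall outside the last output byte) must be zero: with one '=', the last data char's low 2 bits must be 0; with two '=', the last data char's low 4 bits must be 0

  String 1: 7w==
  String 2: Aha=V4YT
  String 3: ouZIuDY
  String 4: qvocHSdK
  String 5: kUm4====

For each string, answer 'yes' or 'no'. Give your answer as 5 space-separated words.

Answer: yes no no yes no

Derivation:
String 1: '7w==' → valid
String 2: 'Aha=V4YT' → invalid (bad char(s): ['=']; '=' in middle)
String 3: 'ouZIuDY' → invalid (len=7 not mult of 4)
String 4: 'qvocHSdK' → valid
String 5: 'kUm4====' → invalid (4 pad chars (max 2))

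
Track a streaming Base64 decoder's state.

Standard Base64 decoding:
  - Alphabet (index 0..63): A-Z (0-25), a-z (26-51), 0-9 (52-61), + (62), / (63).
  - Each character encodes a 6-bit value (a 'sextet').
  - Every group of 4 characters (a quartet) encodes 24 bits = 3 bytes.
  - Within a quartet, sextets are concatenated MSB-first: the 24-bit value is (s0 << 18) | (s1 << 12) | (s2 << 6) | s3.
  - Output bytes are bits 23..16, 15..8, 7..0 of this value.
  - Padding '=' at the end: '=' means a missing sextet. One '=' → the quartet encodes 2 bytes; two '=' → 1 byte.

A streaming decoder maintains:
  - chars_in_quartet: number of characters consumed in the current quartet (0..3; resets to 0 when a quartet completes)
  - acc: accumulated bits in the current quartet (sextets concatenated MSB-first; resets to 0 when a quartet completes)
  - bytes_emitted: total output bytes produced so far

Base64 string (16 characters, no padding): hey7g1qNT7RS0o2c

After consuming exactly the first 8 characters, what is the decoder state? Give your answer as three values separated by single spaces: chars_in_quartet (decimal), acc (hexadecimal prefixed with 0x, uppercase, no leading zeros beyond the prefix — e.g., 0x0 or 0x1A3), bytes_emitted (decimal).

Answer: 0 0x0 6

Derivation:
After char 0 ('h'=33): chars_in_quartet=1 acc=0x21 bytes_emitted=0
After char 1 ('e'=30): chars_in_quartet=2 acc=0x85E bytes_emitted=0
After char 2 ('y'=50): chars_in_quartet=3 acc=0x217B2 bytes_emitted=0
After char 3 ('7'=59): chars_in_quartet=4 acc=0x85ECBB -> emit 85 EC BB, reset; bytes_emitted=3
After char 4 ('g'=32): chars_in_quartet=1 acc=0x20 bytes_emitted=3
After char 5 ('1'=53): chars_in_quartet=2 acc=0x835 bytes_emitted=3
After char 6 ('q'=42): chars_in_quartet=3 acc=0x20D6A bytes_emitted=3
After char 7 ('N'=13): chars_in_quartet=4 acc=0x835A8D -> emit 83 5A 8D, reset; bytes_emitted=6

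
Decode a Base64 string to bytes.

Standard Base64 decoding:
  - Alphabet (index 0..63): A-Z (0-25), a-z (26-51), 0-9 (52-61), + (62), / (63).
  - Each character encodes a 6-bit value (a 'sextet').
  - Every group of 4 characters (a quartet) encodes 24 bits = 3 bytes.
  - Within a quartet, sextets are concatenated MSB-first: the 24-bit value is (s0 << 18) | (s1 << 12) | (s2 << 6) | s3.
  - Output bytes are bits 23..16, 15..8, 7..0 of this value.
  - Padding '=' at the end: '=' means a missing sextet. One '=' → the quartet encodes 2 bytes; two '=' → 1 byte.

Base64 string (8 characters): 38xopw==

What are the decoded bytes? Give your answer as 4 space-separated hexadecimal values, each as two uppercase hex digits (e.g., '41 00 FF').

After char 0 ('3'=55): chars_in_quartet=1 acc=0x37 bytes_emitted=0
After char 1 ('8'=60): chars_in_quartet=2 acc=0xDFC bytes_emitted=0
After char 2 ('x'=49): chars_in_quartet=3 acc=0x37F31 bytes_emitted=0
After char 3 ('o'=40): chars_in_quartet=4 acc=0xDFCC68 -> emit DF CC 68, reset; bytes_emitted=3
After char 4 ('p'=41): chars_in_quartet=1 acc=0x29 bytes_emitted=3
After char 5 ('w'=48): chars_in_quartet=2 acc=0xA70 bytes_emitted=3
Padding '==': partial quartet acc=0xA70 -> emit A7; bytes_emitted=4

Answer: DF CC 68 A7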